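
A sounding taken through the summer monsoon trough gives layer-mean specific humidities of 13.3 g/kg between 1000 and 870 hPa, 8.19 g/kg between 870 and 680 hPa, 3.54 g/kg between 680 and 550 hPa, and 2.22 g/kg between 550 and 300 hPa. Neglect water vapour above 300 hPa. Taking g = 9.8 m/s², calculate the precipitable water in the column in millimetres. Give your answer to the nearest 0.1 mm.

Precipitable water is the column-integrated vapour mass per unit area: PW = (1/g) Σ q̄ Δp, with q in kg/kg and Δp in Pa (1 kg/m² of water = 1 mm).
Layer 1000–870 hPa: Δp = 130 hPa = 13000 Pa, q̄ = 0.0133 kg/kg → 0.0133 × 13000 / 9.8 = 17.64 mm
Layer 870–680 hPa: Δp = 190 hPa = 19000 Pa, q̄ = 0.00819 kg/kg → 0.00819 × 19000 / 9.8 = 15.88 mm
Layer 680–550 hPa: Δp = 130 hPa = 13000 Pa, q̄ = 0.00354 kg/kg → 0.00354 × 13000 / 9.8 = 4.70 mm
Layer 550–300 hPa: Δp = 250 hPa = 25000 Pa, q̄ = 0.00222 kg/kg → 0.00222 × 25000 / 9.8 = 5.66 mm
PW = 17.64 + 15.88 + 4.70 + 5.66 = 43.88 ≈ 43.9 mm.

PW ≈ 43.9 mm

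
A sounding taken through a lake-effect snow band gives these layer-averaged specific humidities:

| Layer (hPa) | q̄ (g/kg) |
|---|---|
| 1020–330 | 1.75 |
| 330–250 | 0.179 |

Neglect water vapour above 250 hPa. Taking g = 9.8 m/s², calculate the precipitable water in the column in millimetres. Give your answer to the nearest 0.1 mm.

Precipitable water is the column-integrated vapour mass per unit area: PW = (1/g) Σ q̄ Δp, with q in kg/kg and Δp in Pa (1 kg/m² of water = 1 mm).
Layer 1020–330 hPa: Δp = 690 hPa = 69000 Pa, q̄ = 0.00175 kg/kg → 0.00175 × 69000 / 9.8 = 12.32 mm
Layer 330–250 hPa: Δp = 80 hPa = 8000 Pa, q̄ = 0.000179 kg/kg → 0.000179 × 8000 / 9.8 = 0.15 mm
PW = 12.32 + 0.15 = 12.47 ≈ 12.5 mm.

PW ≈ 12.5 mm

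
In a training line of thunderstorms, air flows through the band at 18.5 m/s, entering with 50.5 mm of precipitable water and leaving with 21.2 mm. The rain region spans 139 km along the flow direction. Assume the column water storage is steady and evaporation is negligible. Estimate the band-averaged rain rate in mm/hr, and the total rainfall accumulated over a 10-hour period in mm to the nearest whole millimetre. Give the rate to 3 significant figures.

R ≈ 14.0 mm/hr; total ≈ 140 mm

Column moisture flux per unit crosswind length is F = V × PW.
Inflow: F_in = 18.5 × 50.5 = 934.25 mm·m/s
Outflow: F_out = 18.5 × 21.2 = 392.2 mm·m/s
Steady-state rate R = (F_in − F_out)/L = (934.25 − 392.2) / 139000 m = 3.900e-03 mm/s.
R = 3.900e-03 × 3600 = 14.0 mm/hr.
Over 10 h: total = 14.0 × 10 = 140 mm.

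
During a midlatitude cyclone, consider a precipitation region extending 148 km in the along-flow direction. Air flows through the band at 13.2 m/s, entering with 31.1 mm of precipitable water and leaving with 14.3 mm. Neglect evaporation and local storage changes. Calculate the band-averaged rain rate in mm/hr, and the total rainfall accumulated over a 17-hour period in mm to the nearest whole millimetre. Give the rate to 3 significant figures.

Column moisture flux per unit crosswind length is F = V × PW.
Inflow: F_in = 13.2 × 31.1 = 410.52 mm·m/s
Outflow: F_out = 13.2 × 14.3 = 188.76 mm·m/s
Steady-state rate R = (F_in − F_out)/L = (410.52 − 188.76) / 148000 m = 1.498e-03 mm/s.
R = 1.498e-03 × 3600 = 5.39 mm/hr.
Over 17 h: total = 5.39 × 17 = 91.63 ≈ 92 mm.

R ≈ 5.39 mm/hr; total ≈ 92 mm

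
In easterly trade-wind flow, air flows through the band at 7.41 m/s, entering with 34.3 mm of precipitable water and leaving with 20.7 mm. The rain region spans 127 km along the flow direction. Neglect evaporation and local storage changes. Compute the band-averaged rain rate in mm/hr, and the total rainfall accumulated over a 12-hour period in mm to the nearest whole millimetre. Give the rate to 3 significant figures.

R ≈ 2.86 mm/hr; total ≈ 34 mm

Column moisture flux per unit crosswind length is F = V × PW.
Inflow: F_in = 7.41 × 34.3 = 254.163 mm·m/s
Outflow: F_out = 7.41 × 20.7 = 153.387 mm·m/s
Steady-state rate R = (F_in − F_out)/L = (254.163 − 153.387) / 127000 m = 7.935e-04 mm/s.
R = 7.935e-04 × 3600 = 2.86 mm/hr.
Over 12 h: total = 2.86 × 12 = 34.32 ≈ 34 mm.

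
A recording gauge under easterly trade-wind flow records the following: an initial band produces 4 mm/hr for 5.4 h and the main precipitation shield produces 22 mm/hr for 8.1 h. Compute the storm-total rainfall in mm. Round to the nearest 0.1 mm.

Total = Σ Rᵢ Δtᵢ = 4 × 5.4 + 22 × 8.1
      = 21.6 + 178.2 = 199.8 mm.

total ≈ 199.8 mm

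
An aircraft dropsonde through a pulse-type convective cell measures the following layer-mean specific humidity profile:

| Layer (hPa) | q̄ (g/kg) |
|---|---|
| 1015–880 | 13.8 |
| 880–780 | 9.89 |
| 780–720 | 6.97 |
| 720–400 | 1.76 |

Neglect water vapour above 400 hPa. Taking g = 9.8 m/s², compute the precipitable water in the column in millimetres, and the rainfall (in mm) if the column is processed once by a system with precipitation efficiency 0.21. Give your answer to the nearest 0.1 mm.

PW ≈ 39.1 mm; rainfall ≈ 8.2 mm

Precipitable water is the column-integrated vapour mass per unit area: PW = (1/g) Σ q̄ Δp, with q in kg/kg and Δp in Pa (1 kg/m² of water = 1 mm).
Layer 1015–880 hPa: Δp = 135 hPa = 13500 Pa, q̄ = 0.0138 kg/kg → 0.0138 × 13500 / 9.8 = 19.01 mm
Layer 880–780 hPa: Δp = 100 hPa = 10000 Pa, q̄ = 0.00989 kg/kg → 0.00989 × 10000 / 9.8 = 10.09 mm
Layer 780–720 hPa: Δp = 60 hPa = 6000 Pa, q̄ = 0.00697 kg/kg → 0.00697 × 6000 / 9.8 = 4.27 mm
Layer 720–400 hPa: Δp = 320 hPa = 32000 Pa, q̄ = 0.00176 kg/kg → 0.00176 × 32000 / 9.8 = 5.75 mm
PW = 19.01 + 10.09 + 4.27 + 5.75 = 39.12 ≈ 39.1 mm.
Rainfall = ε × PW = 0.21 × 39.1 = 8.2 mm.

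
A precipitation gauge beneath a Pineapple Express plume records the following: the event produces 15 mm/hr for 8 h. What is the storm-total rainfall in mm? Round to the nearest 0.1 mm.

Total = Σ Rᵢ Δtᵢ = 15 × 8
      = 120 = 120.0 mm.

total ≈ 120.0 mm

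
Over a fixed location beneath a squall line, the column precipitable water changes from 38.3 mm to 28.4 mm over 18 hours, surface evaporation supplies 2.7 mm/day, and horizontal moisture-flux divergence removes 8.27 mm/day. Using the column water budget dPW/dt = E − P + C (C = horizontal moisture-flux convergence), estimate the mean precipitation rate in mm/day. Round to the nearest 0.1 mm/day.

dPW/dt = (28.4 − 38.3) mm / (18/24 day) = -13.200 mm/day.
P = E + C − dPW/dt = 2.7 + (-8.27) − (-13.200) = 7.6 mm/day.

P ≈ 7.6 mm/day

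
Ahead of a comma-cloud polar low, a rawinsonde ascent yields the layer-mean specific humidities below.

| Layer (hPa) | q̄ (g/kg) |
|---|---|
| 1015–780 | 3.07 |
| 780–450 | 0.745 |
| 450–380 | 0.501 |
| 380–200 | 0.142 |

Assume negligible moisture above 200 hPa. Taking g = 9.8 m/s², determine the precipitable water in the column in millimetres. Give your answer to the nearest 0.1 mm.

Precipitable water is the column-integrated vapour mass per unit area: PW = (1/g) Σ q̄ Δp, with q in kg/kg and Δp in Pa (1 kg/m² of water = 1 mm).
Layer 1015–780 hPa: Δp = 235 hPa = 23500 Pa, q̄ = 0.00307 kg/kg → 0.00307 × 23500 / 9.8 = 7.36 mm
Layer 780–450 hPa: Δp = 330 hPa = 33000 Pa, q̄ = 0.000745 kg/kg → 0.000745 × 33000 / 9.8 = 2.51 mm
Layer 450–380 hPa: Δp = 70 hPa = 7000 Pa, q̄ = 0.000501 kg/kg → 0.000501 × 7000 / 9.8 = 0.36 mm
Layer 380–200 hPa: Δp = 180 hPa = 18000 Pa, q̄ = 0.000142 kg/kg → 0.000142 × 18000 / 9.8 = 0.26 mm
PW = 7.36 + 2.51 + 0.36 + 0.26 = 10.49 ≈ 10.5 mm.

PW ≈ 10.5 mm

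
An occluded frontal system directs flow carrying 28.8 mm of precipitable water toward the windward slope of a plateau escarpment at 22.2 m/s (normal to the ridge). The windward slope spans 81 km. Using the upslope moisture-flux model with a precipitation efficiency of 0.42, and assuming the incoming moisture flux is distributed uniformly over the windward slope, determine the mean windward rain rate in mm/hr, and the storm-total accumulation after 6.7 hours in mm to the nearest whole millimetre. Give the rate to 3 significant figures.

R ≈ 11.9 mm/hr; total ≈ 80 mm

Incoming column moisture flux per unit ridge length: F = V × PW = 22.2 × 28.8 = 639.36 mm·m/s.
Spread over the 81 km slope with efficiency ε = 0.42: R = ε·F/W = 0.42 × 639.36 / 81000 m = 3.315e-03 mm/s.
R = 3.315e-03 × 3600 = 11.9 mm/hr.
Over 6.7 h: total = 11.9 × 6.7 = 79.73 ≈ 80 mm.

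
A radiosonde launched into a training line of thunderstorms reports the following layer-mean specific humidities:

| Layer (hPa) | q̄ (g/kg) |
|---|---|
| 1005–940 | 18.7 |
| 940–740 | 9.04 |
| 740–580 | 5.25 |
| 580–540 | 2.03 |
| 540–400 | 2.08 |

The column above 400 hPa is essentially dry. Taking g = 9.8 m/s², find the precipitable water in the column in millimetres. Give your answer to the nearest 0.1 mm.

PW ≈ 43.2 mm

Precipitable water is the column-integrated vapour mass per unit area: PW = (1/g) Σ q̄ Δp, with q in kg/kg and Δp in Pa (1 kg/m² of water = 1 mm).
Layer 1005–940 hPa: Δp = 65 hPa = 6500 Pa, q̄ = 0.0187 kg/kg → 0.0187 × 6500 / 9.8 = 12.40 mm
Layer 940–740 hPa: Δp = 200 hPa = 20000 Pa, q̄ = 0.00904 kg/kg → 0.00904 × 20000 / 9.8 = 18.45 mm
Layer 740–580 hPa: Δp = 160 hPa = 16000 Pa, q̄ = 0.00525 kg/kg → 0.00525 × 16000 / 9.8 = 8.57 mm
Layer 580–540 hPa: Δp = 40 hPa = 4000 Pa, q̄ = 0.00203 kg/kg → 0.00203 × 4000 / 9.8 = 0.83 mm
Layer 540–400 hPa: Δp = 140 hPa = 14000 Pa, q̄ = 0.00208 kg/kg → 0.00208 × 14000 / 9.8 = 2.97 mm
PW = 12.40 + 18.45 + 8.57 + 0.83 + 2.97 = 43.22 ≈ 43.2 mm.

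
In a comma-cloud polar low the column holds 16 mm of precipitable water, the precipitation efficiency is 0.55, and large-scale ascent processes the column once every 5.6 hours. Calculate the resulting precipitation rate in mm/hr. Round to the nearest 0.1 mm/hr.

R ≈ 1.6 mm/hr

Each overturning extracts ε × PW = 0.55 × 16 = 8.8 mm.
Rate = ε·PW / τ = 8.8 / 5.6 h = 1.6 mm/hr.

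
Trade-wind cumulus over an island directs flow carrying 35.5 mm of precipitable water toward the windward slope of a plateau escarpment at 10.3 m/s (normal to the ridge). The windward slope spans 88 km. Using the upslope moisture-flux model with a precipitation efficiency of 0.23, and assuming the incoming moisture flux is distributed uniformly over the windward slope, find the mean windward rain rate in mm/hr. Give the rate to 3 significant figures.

Incoming column moisture flux per unit ridge length: F = V × PW = 10.3 × 35.5 = 365.65 mm·m/s.
Spread over the 88 km slope with efficiency ε = 0.23: R = ε·F/W = 0.23 × 365.65 / 88000 m = 9.557e-04 mm/s.
R = 9.557e-04 × 3600 = 3.44 mm/hr.

R ≈ 3.44 mm/hr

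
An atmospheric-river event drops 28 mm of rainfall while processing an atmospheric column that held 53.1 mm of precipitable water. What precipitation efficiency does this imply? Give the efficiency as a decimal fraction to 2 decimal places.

ε = rainfall / PW = 28 / 53.1 = 0.53.

ε ≈ 0.53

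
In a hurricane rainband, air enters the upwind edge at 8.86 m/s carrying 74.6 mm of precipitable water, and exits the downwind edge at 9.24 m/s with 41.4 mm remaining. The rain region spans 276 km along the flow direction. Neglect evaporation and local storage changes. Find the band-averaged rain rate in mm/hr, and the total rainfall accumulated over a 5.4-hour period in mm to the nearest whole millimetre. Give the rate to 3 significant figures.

R ≈ 3.63 mm/hr; total ≈ 20 mm

Column moisture flux per unit crosswind length is F = V × PW.
Inflow: F_in = 8.86 × 74.6 = 660.956 mm·m/s
Outflow: F_out = 9.24 × 41.4 = 382.536 mm·m/s
Steady-state rate R = (F_in − F_out)/L = (660.956 − 382.536) / 276000 m = 1.009e-03 mm/s.
R = 1.009e-03 × 3600 = 3.63 mm/hr.
Over 5.4 h: total = 3.63 × 5.4 = 19.602 ≈ 20 mm.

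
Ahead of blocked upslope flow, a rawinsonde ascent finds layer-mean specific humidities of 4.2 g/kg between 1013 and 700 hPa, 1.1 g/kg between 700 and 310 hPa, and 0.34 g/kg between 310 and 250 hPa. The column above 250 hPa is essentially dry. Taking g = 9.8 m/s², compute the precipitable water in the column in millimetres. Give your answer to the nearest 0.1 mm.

PW ≈ 18.0 mm

Precipitable water is the column-integrated vapour mass per unit area: PW = (1/g) Σ q̄ Δp, with q in kg/kg and Δp in Pa (1 kg/m² of water = 1 mm).
Layer 1013–700 hPa: Δp = 313 hPa = 31300 Pa, q̄ = 0.0042 kg/kg → 0.0042 × 31300 / 9.8 = 13.41 mm
Layer 700–310 hPa: Δp = 390 hPa = 39000 Pa, q̄ = 0.0011 kg/kg → 0.0011 × 39000 / 9.8 = 4.38 mm
Layer 310–250 hPa: Δp = 60 hPa = 6000 Pa, q̄ = 0.00034 kg/kg → 0.00034 × 6000 / 9.8 = 0.21 mm
PW = 13.41 + 4.38 + 0.21 = 18.00 ≈ 18.0 mm.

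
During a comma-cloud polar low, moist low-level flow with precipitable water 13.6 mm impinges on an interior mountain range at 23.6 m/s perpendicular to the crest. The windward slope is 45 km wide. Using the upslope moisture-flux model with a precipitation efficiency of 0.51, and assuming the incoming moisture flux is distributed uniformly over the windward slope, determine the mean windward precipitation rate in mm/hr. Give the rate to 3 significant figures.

Incoming column moisture flux per unit ridge length: F = V × PW = 23.6 × 13.6 = 320.96 mm·m/s.
Spread over the 45 km slope with efficiency ε = 0.51: R = ε·F/W = 0.51 × 320.96 / 45000 m = 3.638e-03 mm/s.
R = 3.638e-03 × 3600 = 13.1 mm/hr.

R ≈ 13.1 mm/hr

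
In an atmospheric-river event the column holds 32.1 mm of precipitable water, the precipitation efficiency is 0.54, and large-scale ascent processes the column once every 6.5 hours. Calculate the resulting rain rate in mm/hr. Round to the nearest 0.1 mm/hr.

R ≈ 2.7 mm/hr

Each overturning extracts ε × PW = 0.54 × 32.1 = 17.334 mm.
Rate = ε·PW / τ = 17.334 / 6.5 h = 2.7 mm/hr.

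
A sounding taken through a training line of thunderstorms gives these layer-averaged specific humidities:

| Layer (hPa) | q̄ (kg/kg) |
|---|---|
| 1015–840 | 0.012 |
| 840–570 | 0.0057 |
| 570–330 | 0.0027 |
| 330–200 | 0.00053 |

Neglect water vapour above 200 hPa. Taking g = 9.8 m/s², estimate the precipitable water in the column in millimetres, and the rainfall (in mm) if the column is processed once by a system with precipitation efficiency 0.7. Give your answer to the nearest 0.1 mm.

Precipitable water is the column-integrated vapour mass per unit area: PW = (1/g) Σ q̄ Δp, with q in kg/kg and Δp in Pa (1 kg/m² of water = 1 mm).
Layer 1015–840 hPa: Δp = 175 hPa = 17500 Pa, q̄ = 0.012 kg/kg → 0.012 × 17500 / 9.8 = 21.43 mm
Layer 840–570 hPa: Δp = 270 hPa = 27000 Pa, q̄ = 0.0057 kg/kg → 0.0057 × 27000 / 9.8 = 15.70 mm
Layer 570–330 hPa: Δp = 240 hPa = 24000 Pa, q̄ = 0.0027 kg/kg → 0.0027 × 24000 / 9.8 = 6.61 mm
Layer 330–200 hPa: Δp = 130 hPa = 13000 Pa, q̄ = 0.00053 kg/kg → 0.00053 × 13000 / 9.8 = 0.70 mm
PW = 21.43 + 15.70 + 6.61 + 0.70 = 44.44 ≈ 44.4 mm.
Rainfall = ε × PW = 0.7 × 44.4 = 31.1 mm.

PW ≈ 44.4 mm; rainfall ≈ 31.1 mm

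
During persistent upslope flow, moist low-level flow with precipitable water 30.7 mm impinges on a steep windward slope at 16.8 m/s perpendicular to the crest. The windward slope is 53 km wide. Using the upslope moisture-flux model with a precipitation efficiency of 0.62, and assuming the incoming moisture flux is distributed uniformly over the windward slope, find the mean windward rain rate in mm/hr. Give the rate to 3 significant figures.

Incoming column moisture flux per unit ridge length: F = V × PW = 16.8 × 30.7 = 515.76 mm·m/s.
Spread over the 53 km slope with efficiency ε = 0.62: R = ε·F/W = 0.62 × 515.76 / 53000 m = 6.033e-03 mm/s.
R = 6.033e-03 × 3600 = 21.7 mm/hr.

R ≈ 21.7 mm/hr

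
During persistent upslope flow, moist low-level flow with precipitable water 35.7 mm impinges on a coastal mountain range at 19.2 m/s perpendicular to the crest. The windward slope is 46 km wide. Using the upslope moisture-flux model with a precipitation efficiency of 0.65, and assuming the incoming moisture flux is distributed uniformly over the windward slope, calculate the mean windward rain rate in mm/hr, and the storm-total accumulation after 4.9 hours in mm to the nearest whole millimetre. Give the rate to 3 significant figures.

Incoming column moisture flux per unit ridge length: F = V × PW = 19.2 × 35.7 = 685.44 mm·m/s.
Spread over the 46 km slope with efficiency ε = 0.65: R = ε·F/W = 0.65 × 685.44 / 46000 m = 9.686e-03 mm/s.
R = 9.686e-03 × 3600 = 34.9 mm/hr.
Over 4.9 h: total = 34.9 × 4.9 = 171.01 ≈ 171 mm.

R ≈ 34.9 mm/hr; total ≈ 171 mm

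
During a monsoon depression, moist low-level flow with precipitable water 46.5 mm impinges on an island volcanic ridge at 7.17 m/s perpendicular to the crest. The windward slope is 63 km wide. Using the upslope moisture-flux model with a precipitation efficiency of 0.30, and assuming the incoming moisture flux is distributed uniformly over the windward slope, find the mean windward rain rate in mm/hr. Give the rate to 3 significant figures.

R ≈ 5.72 mm/hr

Incoming column moisture flux per unit ridge length: F = V × PW = 7.17 × 46.5 = 333.405 mm·m/s.
Spread over the 63 km slope with efficiency ε = 0.30: R = ε·F/W = 0.30 × 333.405 / 63000 m = 1.588e-03 mm/s.
R = 1.588e-03 × 3600 = 5.72 mm/hr.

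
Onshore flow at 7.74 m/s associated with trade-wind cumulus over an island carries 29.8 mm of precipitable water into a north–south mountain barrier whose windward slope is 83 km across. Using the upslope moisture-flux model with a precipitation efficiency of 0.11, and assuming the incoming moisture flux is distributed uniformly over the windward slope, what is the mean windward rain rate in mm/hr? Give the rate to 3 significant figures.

R ≈ 1.10 mm/hr

Incoming column moisture flux per unit ridge length: F = V × PW = 7.74 × 29.8 = 230.652 mm·m/s.
Spread over the 83 km slope with efficiency ε = 0.11: R = ε·F/W = 0.11 × 230.652 / 83000 m = 3.057e-04 mm/s.
R = 3.057e-04 × 3600 = 1.10 mm/hr.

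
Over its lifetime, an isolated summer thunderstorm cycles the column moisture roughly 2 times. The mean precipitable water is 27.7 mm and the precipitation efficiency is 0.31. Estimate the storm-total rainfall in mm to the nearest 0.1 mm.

Each cycle deposits ε × PW = 0.31 × 27.7 = 8.587 mm.
Over 2 cycles: 2 × 8.587 = 17.2 mm.

rainfall ≈ 17.2 mm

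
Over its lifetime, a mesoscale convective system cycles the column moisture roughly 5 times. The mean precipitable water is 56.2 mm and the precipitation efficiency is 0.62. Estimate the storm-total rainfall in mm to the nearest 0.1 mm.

rainfall ≈ 174.2 mm

Each cycle deposits ε × PW = 0.62 × 56.2 = 34.844 mm.
Over 5 cycles: 5 × 34.844 = 174.2 mm.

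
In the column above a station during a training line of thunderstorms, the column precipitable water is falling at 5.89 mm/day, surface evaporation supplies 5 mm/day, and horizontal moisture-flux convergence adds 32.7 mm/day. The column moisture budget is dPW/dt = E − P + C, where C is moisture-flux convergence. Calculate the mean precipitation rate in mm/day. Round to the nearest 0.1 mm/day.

dPW/dt = -5.89 mm/day.
P = E + C − dPW/dt = 5 + (32.7) − (-5.89) = 43.6 mm/day.

P ≈ 43.6 mm/day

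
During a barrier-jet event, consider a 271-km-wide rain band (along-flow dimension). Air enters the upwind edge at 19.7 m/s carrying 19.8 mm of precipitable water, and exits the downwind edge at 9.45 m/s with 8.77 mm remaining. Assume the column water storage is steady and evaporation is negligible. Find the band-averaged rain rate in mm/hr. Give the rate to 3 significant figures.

R ≈ 4.08 mm/hr

Column moisture flux per unit crosswind length is F = V × PW.
Inflow: F_in = 19.7 × 19.8 = 390.06 mm·m/s
Outflow: F_out = 9.45 × 8.77 = 82.8765 mm·m/s
Steady-state rate R = (F_in − F_out)/L = (390.06 − 82.8765) / 271000 m = 1.134e-03 mm/s.
R = 1.134e-03 × 3600 = 4.08 mm/hr.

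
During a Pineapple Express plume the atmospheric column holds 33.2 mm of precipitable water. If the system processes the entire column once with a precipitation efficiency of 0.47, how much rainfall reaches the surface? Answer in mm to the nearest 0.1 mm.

rainfall ≈ 15.6 mm

Rainfall = ε × PW = 0.47 × 33.2 = 15.6 mm.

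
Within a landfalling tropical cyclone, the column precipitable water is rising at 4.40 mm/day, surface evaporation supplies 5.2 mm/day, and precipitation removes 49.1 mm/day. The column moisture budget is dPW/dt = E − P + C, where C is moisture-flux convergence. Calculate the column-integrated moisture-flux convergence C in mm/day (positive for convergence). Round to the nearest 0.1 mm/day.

dPW/dt = +4.40 mm/day.
C = dPW/dt − E + P = (+4.40) − 5.2 + 49.1 = 48.3 mm/day.

C ≈ 48.3 mm/day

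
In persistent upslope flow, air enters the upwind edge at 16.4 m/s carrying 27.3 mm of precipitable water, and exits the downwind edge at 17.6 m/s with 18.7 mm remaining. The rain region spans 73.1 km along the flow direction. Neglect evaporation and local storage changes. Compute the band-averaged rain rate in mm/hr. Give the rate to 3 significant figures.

R ≈ 5.84 mm/hr

Column moisture flux per unit crosswind length is F = V × PW.
Inflow: F_in = 16.4 × 27.3 = 447.72 mm·m/s
Outflow: F_out = 17.6 × 18.7 = 329.12 mm·m/s
Steady-state rate R = (F_in − F_out)/L = (447.72 − 329.12) / 73100 m = 1.622e-03 mm/s.
R = 1.622e-03 × 3600 = 5.84 mm/hr.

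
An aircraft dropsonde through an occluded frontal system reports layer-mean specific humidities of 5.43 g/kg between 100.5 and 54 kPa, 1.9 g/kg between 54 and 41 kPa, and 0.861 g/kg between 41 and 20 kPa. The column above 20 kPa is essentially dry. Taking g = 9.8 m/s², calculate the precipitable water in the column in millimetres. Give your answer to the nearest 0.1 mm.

PW ≈ 30.1 mm

Precipitable water is the column-integrated vapour mass per unit area: PW = (1/g) Σ q̄ Δp, with q in kg/kg and Δp in Pa (1 kg/m² of water = 1 mm).
Layer 100.5–54 kPa: Δp = 465 hPa = 46500 Pa, q̄ = 0.00543 kg/kg → 0.00543 × 46500 / 9.8 = 25.76 mm
Layer 54–41 kPa: Δp = 130 hPa = 13000 Pa, q̄ = 0.0019 kg/kg → 0.0019 × 13000 / 9.8 = 2.52 mm
Layer 41–20 kPa: Δp = 210 hPa = 21000 Pa, q̄ = 0.000861 kg/kg → 0.000861 × 21000 / 9.8 = 1.84 mm
PW = 25.76 + 2.52 + 1.84 = 30.12 ≈ 30.1 mm.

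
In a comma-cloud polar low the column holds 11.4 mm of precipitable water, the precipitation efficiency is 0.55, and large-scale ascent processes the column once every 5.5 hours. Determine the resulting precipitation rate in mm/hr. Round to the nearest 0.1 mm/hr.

Each overturning extracts ε × PW = 0.55 × 11.4 = 6.27 mm.
Rate = ε·PW / τ = 6.27 / 5.5 h = 1.1 mm/hr.

R ≈ 1.1 mm/hr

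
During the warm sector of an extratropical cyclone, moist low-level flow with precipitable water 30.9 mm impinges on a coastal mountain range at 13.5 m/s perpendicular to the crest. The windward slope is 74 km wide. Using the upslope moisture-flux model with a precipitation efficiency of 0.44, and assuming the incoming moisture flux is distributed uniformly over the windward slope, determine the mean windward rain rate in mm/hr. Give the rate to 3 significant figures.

Incoming column moisture flux per unit ridge length: F = V × PW = 13.5 × 30.9 = 417.15 mm·m/s.
Spread over the 74 km slope with efficiency ε = 0.44: R = ε·F/W = 0.44 × 417.15 / 74000 m = 2.480e-03 mm/s.
R = 2.480e-03 × 3600 = 8.93 mm/hr.

R ≈ 8.93 mm/hr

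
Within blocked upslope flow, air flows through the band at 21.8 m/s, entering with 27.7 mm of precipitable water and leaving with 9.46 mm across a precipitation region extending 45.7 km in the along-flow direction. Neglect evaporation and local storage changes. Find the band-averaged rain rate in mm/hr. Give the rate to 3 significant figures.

R ≈ 31.3 mm/hr

Column moisture flux per unit crosswind length is F = V × PW.
Inflow: F_in = 21.8 × 27.7 = 603.86 mm·m/s
Outflow: F_out = 21.8 × 9.46 = 206.228 mm·m/s
Steady-state rate R = (F_in − F_out)/L = (603.86 − 206.228) / 45700 m = 8.701e-03 mm/s.
R = 8.701e-03 × 3600 = 31.3 mm/hr.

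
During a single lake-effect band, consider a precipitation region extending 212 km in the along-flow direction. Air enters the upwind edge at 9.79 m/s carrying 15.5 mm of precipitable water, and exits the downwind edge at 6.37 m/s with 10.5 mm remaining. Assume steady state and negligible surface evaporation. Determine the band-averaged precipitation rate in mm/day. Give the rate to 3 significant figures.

Column moisture flux per unit crosswind length is F = V × PW.
Inflow: F_in = 9.79 × 15.5 = 151.745 mm·m/s
Outflow: F_out = 6.37 × 10.5 = 66.885 mm·m/s
Steady-state rate R = (F_in − F_out)/L = (151.745 − 66.885) / 212000 m = 4.003e-04 mm/s.
R = 4.003e-04 × 3600 × 24 = 34.6 mm/day.

R ≈ 34.6 mm/day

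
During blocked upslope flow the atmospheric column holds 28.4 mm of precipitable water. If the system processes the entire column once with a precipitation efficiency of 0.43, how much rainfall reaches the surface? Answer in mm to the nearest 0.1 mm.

Rainfall = ε × PW = 0.43 × 28.4 = 12.2 mm.

rainfall ≈ 12.2 mm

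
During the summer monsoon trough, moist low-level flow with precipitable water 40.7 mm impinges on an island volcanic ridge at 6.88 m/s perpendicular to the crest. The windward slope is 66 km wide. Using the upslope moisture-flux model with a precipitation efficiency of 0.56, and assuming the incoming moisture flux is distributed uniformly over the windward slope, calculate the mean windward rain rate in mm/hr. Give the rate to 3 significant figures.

R ≈ 8.55 mm/hr

Incoming column moisture flux per unit ridge length: F = V × PW = 6.88 × 40.7 = 280.016 mm·m/s.
Spread over the 66 km slope with efficiency ε = 0.56: R = ε·F/W = 0.56 × 280.016 / 66000 m = 2.376e-03 mm/s.
R = 2.376e-03 × 3600 = 8.55 mm/hr.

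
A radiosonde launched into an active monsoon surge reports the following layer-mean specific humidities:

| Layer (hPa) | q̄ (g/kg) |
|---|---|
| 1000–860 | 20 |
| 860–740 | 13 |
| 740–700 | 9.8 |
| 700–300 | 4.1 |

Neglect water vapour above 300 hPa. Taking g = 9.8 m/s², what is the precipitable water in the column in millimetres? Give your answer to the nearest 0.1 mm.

PW ≈ 65.2 mm

Precipitable water is the column-integrated vapour mass per unit area: PW = (1/g) Σ q̄ Δp, with q in kg/kg and Δp in Pa (1 kg/m² of water = 1 mm).
Layer 1000–860 hPa: Δp = 140 hPa = 14000 Pa, q̄ = 0.02 kg/kg → 0.02 × 14000 / 9.8 = 28.57 mm
Layer 860–740 hPa: Δp = 120 hPa = 12000 Pa, q̄ = 0.013 kg/kg → 0.013 × 12000 / 9.8 = 15.92 mm
Layer 740–700 hPa: Δp = 40 hPa = 4000 Pa, q̄ = 0.0098 kg/kg → 0.0098 × 4000 / 9.8 = 4.00 mm
Layer 700–300 hPa: Δp = 400 hPa = 40000 Pa, q̄ = 0.0041 kg/kg → 0.0041 × 40000 / 9.8 = 16.73 mm
PW = 28.57 + 15.92 + 4.00 + 16.73 = 65.22 ≈ 65.2 mm.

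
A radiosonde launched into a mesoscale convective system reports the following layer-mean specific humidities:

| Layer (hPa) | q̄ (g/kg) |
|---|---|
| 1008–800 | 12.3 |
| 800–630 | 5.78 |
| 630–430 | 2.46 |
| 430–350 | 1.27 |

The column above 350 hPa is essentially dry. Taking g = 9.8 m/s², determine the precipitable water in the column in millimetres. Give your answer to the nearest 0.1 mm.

PW ≈ 42.2 mm

Precipitable water is the column-integrated vapour mass per unit area: PW = (1/g) Σ q̄ Δp, with q in kg/kg and Δp in Pa (1 kg/m² of water = 1 mm).
Layer 1008–800 hPa: Δp = 208 hPa = 20800 Pa, q̄ = 0.0123 kg/kg → 0.0123 × 20800 / 9.8 = 26.11 mm
Layer 800–630 hPa: Δp = 170 hPa = 17000 Pa, q̄ = 0.00578 kg/kg → 0.00578 × 17000 / 9.8 = 10.03 mm
Layer 630–430 hPa: Δp = 200 hPa = 20000 Pa, q̄ = 0.00246 kg/kg → 0.00246 × 20000 / 9.8 = 5.02 mm
Layer 430–350 hPa: Δp = 80 hPa = 8000 Pa, q̄ = 0.00127 kg/kg → 0.00127 × 8000 / 9.8 = 1.04 mm
PW = 26.11 + 10.03 + 5.02 + 1.04 = 42.20 ≈ 42.2 mm.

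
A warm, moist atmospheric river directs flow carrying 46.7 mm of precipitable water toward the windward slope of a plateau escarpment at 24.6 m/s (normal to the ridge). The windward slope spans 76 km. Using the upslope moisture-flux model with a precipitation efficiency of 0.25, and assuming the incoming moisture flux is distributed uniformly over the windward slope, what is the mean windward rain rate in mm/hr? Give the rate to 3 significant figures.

Incoming column moisture flux per unit ridge length: F = V × PW = 24.6 × 46.7 = 1148.82 mm·m/s.
Spread over the 76 km slope with efficiency ε = 0.25: R = ε·F/W = 0.25 × 1148.82 / 76000 m = 3.779e-03 mm/s.
R = 3.779e-03 × 3600 = 13.6 mm/hr.

R ≈ 13.6 mm/hr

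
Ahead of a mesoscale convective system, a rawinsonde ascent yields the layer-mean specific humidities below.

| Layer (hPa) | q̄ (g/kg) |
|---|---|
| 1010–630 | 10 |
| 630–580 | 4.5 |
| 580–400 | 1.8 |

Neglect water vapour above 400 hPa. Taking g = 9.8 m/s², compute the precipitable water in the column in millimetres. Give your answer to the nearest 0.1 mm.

Precipitable water is the column-integrated vapour mass per unit area: PW = (1/g) Σ q̄ Δp, with q in kg/kg and Δp in Pa (1 kg/m² of water = 1 mm).
Layer 1010–630 hPa: Δp = 380 hPa = 38000 Pa, q̄ = 0.01 kg/kg → 0.01 × 38000 / 9.8 = 38.78 mm
Layer 630–580 hPa: Δp = 50 hPa = 5000 Pa, q̄ = 0.0045 kg/kg → 0.0045 × 5000 / 9.8 = 2.30 mm
Layer 580–400 hPa: Δp = 180 hPa = 18000 Pa, q̄ = 0.0018 kg/kg → 0.0018 × 18000 / 9.8 = 3.31 mm
PW = 38.78 + 2.30 + 3.31 = 44.39 ≈ 44.4 mm.

PW ≈ 44.4 mm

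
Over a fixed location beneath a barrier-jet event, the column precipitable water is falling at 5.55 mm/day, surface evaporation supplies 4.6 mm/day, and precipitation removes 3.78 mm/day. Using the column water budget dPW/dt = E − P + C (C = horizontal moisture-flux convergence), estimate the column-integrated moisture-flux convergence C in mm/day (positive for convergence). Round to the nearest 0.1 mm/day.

C ≈ -6.4 mm/day

dPW/dt = -5.55 mm/day.
C = dPW/dt − E + P = (-5.55) − 4.6 + 3.78 = -6.4 mm/day.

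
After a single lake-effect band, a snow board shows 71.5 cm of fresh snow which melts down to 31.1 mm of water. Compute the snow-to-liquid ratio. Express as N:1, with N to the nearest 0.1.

ratio ≈ 23.0

Ratio = snow depth / SWE = 715 mm / 31.1 mm = 23.0, i.e. 23.0:1.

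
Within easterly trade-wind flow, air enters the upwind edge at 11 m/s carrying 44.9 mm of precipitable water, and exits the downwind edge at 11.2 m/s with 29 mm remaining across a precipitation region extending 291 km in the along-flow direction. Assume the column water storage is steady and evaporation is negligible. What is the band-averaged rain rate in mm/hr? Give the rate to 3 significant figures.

R ≈ 2.09 mm/hr

Column moisture flux per unit crosswind length is F = V × PW.
Inflow: F_in = 11 × 44.9 = 493.9 mm·m/s
Outflow: F_out = 11.2 × 29 = 324.8 mm·m/s
Steady-state rate R = (F_in − F_out)/L = (493.9 − 324.8) / 291000 m = 5.811e-04 mm/s.
R = 5.811e-04 × 3600 = 2.09 mm/hr.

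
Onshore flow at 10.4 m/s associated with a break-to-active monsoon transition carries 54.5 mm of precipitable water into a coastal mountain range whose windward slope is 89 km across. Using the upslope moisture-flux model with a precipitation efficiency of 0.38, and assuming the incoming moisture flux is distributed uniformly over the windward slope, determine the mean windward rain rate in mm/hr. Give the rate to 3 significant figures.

Incoming column moisture flux per unit ridge length: F = V × PW = 10.4 × 54.5 = 566.8 mm·m/s.
Spread over the 89 km slope with efficiency ε = 0.38: R = ε·F/W = 0.38 × 566.8 / 89000 m = 2.420e-03 mm/s.
R = 2.420e-03 × 3600 = 8.71 mm/hr.

R ≈ 8.71 mm/hr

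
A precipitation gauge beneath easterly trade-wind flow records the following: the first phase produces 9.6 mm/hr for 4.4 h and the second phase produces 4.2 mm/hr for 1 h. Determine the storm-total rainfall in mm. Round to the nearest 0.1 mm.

Total = Σ Rᵢ Δtᵢ = 9.6 × 4.4 + 4.2 × 1
      = 42.24 + 4.2 = 46.4 mm.

total ≈ 46.4 mm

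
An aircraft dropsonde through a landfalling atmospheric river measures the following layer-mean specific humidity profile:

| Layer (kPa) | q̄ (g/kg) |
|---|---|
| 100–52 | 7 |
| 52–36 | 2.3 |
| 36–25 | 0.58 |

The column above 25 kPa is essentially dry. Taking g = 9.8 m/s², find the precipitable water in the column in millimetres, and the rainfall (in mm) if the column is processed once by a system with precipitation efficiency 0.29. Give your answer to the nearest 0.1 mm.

PW ≈ 38.7 mm; rainfall ≈ 11.2 mm

Precipitable water is the column-integrated vapour mass per unit area: PW = (1/g) Σ q̄ Δp, with q in kg/kg and Δp in Pa (1 kg/m² of water = 1 mm).
Layer 100–52 kPa: Δp = 480 hPa = 48000 Pa, q̄ = 0.007 kg/kg → 0.007 × 48000 / 9.8 = 34.29 mm
Layer 52–36 kPa: Δp = 160 hPa = 16000 Pa, q̄ = 0.0023 kg/kg → 0.0023 × 16000 / 9.8 = 3.76 mm
Layer 36–25 kPa: Δp = 110 hPa = 11000 Pa, q̄ = 0.00058 kg/kg → 0.00058 × 11000 / 9.8 = 0.65 mm
PW = 34.29 + 3.76 + 0.65 = 38.70 ≈ 38.7 mm.
Rainfall = ε × PW = 0.29 × 38.7 = 11.2 mm.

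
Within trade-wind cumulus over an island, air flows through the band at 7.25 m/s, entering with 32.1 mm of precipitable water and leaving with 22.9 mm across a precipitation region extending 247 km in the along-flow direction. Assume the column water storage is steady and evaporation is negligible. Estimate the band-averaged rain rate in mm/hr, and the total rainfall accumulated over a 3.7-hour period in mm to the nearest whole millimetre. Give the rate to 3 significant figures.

R ≈ 0.972 mm/hr; total ≈ 4 mm

Column moisture flux per unit crosswind length is F = V × PW.
Inflow: F_in = 7.25 × 32.1 = 232.725 mm·m/s
Outflow: F_out = 7.25 × 22.9 = 166.025 mm·m/s
Steady-state rate R = (F_in − F_out)/L = (232.725 − 166.025) / 247000 m = 2.700e-04 mm/s.
R = 2.700e-04 × 3600 = 0.972 mm/hr.
Over 3.7 h: total = 0.972 × 3.7 = 3.5964 ≈ 4 mm.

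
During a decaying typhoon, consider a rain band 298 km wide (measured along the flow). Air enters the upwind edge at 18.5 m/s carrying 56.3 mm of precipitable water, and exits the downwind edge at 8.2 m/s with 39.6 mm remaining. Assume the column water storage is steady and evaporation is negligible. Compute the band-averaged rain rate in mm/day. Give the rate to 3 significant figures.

R ≈ 208 mm/day

Column moisture flux per unit crosswind length is F = V × PW.
Inflow: F_in = 18.5 × 56.3 = 1041.55 mm·m/s
Outflow: F_out = 8.2 × 39.6 = 324.72 mm·m/s
Steady-state rate R = (F_in − F_out)/L = (1041.55 − 324.72) / 298000 m = 2.405e-03 mm/s.
R = 2.405e-03 × 3600 × 24 = 208 mm/day.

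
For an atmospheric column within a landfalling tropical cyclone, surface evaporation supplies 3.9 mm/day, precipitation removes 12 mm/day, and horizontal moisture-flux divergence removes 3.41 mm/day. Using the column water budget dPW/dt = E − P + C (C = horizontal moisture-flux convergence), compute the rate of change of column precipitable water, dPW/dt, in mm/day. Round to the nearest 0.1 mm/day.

dPW/dt = E − P + C = 3.9 − 12 + (-3.41) = -11.5 mm/day.

dPW/dt ≈ -11.5 mm/day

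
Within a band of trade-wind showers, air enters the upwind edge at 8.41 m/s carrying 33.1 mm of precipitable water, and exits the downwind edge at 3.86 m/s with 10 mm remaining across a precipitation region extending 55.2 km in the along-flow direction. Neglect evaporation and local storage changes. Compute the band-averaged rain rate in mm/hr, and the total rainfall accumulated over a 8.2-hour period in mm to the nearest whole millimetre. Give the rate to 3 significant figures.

R ≈ 15.6 mm/hr; total ≈ 128 mm

Column moisture flux per unit crosswind length is F = V × PW.
Inflow: F_in = 8.41 × 33.1 = 278.371 mm·m/s
Outflow: F_out = 3.86 × 10 = 38.6 mm·m/s
Steady-state rate R = (F_in − F_out)/L = (278.371 − 38.6) / 55200 m = 4.344e-03 mm/s.
R = 4.344e-03 × 3600 = 15.6 mm/hr.
Over 8.2 h: total = 15.6 × 8.2 = 127.92 ≈ 128 mm.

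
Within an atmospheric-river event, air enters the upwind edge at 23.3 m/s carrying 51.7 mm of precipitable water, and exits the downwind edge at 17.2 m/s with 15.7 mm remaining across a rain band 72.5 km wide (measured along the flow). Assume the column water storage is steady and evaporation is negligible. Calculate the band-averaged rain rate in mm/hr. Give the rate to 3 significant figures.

Column moisture flux per unit crosswind length is F = V × PW.
Inflow: F_in = 23.3 × 51.7 = 1204.61 mm·m/s
Outflow: F_out = 17.2 × 15.7 = 270.04 mm·m/s
Steady-state rate R = (F_in − F_out)/L = (1204.61 − 270.04) / 72500 m = 1.289e-02 mm/s.
R = 1.289e-02 × 3600 = 46.4 mm/hr.

R ≈ 46.4 mm/hr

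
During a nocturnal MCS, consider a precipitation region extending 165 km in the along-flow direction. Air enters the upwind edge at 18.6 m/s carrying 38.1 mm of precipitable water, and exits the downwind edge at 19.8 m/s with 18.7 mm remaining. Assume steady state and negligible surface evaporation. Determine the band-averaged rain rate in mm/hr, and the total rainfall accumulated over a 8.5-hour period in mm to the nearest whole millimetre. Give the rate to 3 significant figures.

Column moisture flux per unit crosswind length is F = V × PW.
Inflow: F_in = 18.6 × 38.1 = 708.66 mm·m/s
Outflow: F_out = 19.8 × 18.7 = 370.26 mm·m/s
Steady-state rate R = (F_in − F_out)/L = (708.66 − 370.26) / 165000 m = 2.051e-03 mm/s.
R = 2.051e-03 × 3600 = 7.38 mm/hr.
Over 8.5 h: total = 7.38 × 8.5 = 62.73 ≈ 63 mm.

R ≈ 7.38 mm/hr; total ≈ 63 mm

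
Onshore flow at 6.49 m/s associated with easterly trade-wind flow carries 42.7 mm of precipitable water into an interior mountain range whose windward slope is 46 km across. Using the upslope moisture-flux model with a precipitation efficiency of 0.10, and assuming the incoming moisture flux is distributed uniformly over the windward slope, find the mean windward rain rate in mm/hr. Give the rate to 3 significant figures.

R ≈ 2.17 mm/hr

Incoming column moisture flux per unit ridge length: F = V × PW = 6.49 × 42.7 = 277.123 mm·m/s.
Spread over the 46 km slope with efficiency ε = 0.10: R = ε·F/W = 0.10 × 277.123 / 46000 m = 6.024e-04 mm/s.
R = 6.024e-04 × 3600 = 2.17 mm/hr.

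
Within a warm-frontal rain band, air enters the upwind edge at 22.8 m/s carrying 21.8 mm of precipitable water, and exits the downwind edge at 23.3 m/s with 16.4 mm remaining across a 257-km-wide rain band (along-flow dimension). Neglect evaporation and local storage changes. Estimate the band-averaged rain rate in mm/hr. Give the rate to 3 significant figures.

R ≈ 1.61 mm/hr

Column moisture flux per unit crosswind length is F = V × PW.
Inflow: F_in = 22.8 × 21.8 = 497.04 mm·m/s
Outflow: F_out = 23.3 × 16.4 = 382.12 mm·m/s
Steady-state rate R = (F_in − F_out)/L = (497.04 − 382.12) / 257000 m = 4.472e-04 mm/s.
R = 4.472e-04 × 3600 = 1.61 mm/hr.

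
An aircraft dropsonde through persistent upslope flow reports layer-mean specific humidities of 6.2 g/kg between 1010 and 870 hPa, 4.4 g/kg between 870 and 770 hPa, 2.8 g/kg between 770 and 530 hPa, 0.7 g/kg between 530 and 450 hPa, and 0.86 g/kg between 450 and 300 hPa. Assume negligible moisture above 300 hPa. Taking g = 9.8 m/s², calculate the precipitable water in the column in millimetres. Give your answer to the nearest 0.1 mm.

Precipitable water is the column-integrated vapour mass per unit area: PW = (1/g) Σ q̄ Δp, with q in kg/kg and Δp in Pa (1 kg/m² of water = 1 mm).
Layer 1010–870 hPa: Δp = 140 hPa = 14000 Pa, q̄ = 0.0062 kg/kg → 0.0062 × 14000 / 9.8 = 8.86 mm
Layer 870–770 hPa: Δp = 100 hPa = 10000 Pa, q̄ = 0.0044 kg/kg → 0.0044 × 10000 / 9.8 = 4.49 mm
Layer 770–530 hPa: Δp = 240 hPa = 24000 Pa, q̄ = 0.0028 kg/kg → 0.0028 × 24000 / 9.8 = 6.86 mm
Layer 530–450 hPa: Δp = 80 hPa = 8000 Pa, q̄ = 0.0007 kg/kg → 0.0007 × 8000 / 9.8 = 0.57 mm
Layer 450–300 hPa: Δp = 150 hPa = 15000 Pa, q̄ = 0.00086 kg/kg → 0.00086 × 15000 / 9.8 = 1.32 mm
PW = 8.86 + 4.49 + 6.86 + 0.57 + 1.32 = 22.10 ≈ 22.1 mm.

PW ≈ 22.1 mm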